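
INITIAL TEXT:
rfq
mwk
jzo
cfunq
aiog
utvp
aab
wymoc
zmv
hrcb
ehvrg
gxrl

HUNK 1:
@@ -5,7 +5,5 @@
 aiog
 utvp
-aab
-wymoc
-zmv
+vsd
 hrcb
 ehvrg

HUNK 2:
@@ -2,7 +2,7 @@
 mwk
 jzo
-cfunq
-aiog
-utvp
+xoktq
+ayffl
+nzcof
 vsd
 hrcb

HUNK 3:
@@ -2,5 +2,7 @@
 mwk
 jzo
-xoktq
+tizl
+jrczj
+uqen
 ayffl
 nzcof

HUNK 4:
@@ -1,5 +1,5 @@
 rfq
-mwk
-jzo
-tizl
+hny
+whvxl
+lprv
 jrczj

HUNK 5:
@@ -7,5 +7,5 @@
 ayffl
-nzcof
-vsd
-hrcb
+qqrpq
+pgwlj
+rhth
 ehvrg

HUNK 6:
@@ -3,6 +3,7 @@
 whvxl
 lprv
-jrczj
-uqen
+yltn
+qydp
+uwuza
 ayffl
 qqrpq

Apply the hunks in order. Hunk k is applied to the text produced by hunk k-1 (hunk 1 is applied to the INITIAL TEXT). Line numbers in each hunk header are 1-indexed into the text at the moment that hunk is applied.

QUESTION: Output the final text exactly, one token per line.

Answer: rfq
hny
whvxl
lprv
yltn
qydp
uwuza
ayffl
qqrpq
pgwlj
rhth
ehvrg
gxrl

Derivation:
Hunk 1: at line 5 remove [aab,wymoc,zmv] add [vsd] -> 10 lines: rfq mwk jzo cfunq aiog utvp vsd hrcb ehvrg gxrl
Hunk 2: at line 2 remove [cfunq,aiog,utvp] add [xoktq,ayffl,nzcof] -> 10 lines: rfq mwk jzo xoktq ayffl nzcof vsd hrcb ehvrg gxrl
Hunk 3: at line 2 remove [xoktq] add [tizl,jrczj,uqen] -> 12 lines: rfq mwk jzo tizl jrczj uqen ayffl nzcof vsd hrcb ehvrg gxrl
Hunk 4: at line 1 remove [mwk,jzo,tizl] add [hny,whvxl,lprv] -> 12 lines: rfq hny whvxl lprv jrczj uqen ayffl nzcof vsd hrcb ehvrg gxrl
Hunk 5: at line 7 remove [nzcof,vsd,hrcb] add [qqrpq,pgwlj,rhth] -> 12 lines: rfq hny whvxl lprv jrczj uqen ayffl qqrpq pgwlj rhth ehvrg gxrl
Hunk 6: at line 3 remove [jrczj,uqen] add [yltn,qydp,uwuza] -> 13 lines: rfq hny whvxl lprv yltn qydp uwuza ayffl qqrpq pgwlj rhth ehvrg gxrl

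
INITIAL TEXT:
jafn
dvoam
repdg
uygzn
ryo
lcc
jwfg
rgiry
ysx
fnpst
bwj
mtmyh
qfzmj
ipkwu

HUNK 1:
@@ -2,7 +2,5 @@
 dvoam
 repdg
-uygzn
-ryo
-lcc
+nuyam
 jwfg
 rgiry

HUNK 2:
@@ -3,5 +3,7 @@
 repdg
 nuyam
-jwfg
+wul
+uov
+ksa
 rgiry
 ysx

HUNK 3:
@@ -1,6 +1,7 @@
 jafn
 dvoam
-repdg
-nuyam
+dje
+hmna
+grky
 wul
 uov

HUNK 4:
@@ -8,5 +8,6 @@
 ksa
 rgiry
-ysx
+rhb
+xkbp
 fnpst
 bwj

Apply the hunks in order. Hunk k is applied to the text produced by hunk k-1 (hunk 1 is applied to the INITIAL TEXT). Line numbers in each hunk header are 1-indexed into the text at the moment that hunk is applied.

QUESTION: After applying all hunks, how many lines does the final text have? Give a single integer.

Answer: 16

Derivation:
Hunk 1: at line 2 remove [uygzn,ryo,lcc] add [nuyam] -> 12 lines: jafn dvoam repdg nuyam jwfg rgiry ysx fnpst bwj mtmyh qfzmj ipkwu
Hunk 2: at line 3 remove [jwfg] add [wul,uov,ksa] -> 14 lines: jafn dvoam repdg nuyam wul uov ksa rgiry ysx fnpst bwj mtmyh qfzmj ipkwu
Hunk 3: at line 1 remove [repdg,nuyam] add [dje,hmna,grky] -> 15 lines: jafn dvoam dje hmna grky wul uov ksa rgiry ysx fnpst bwj mtmyh qfzmj ipkwu
Hunk 4: at line 8 remove [ysx] add [rhb,xkbp] -> 16 lines: jafn dvoam dje hmna grky wul uov ksa rgiry rhb xkbp fnpst bwj mtmyh qfzmj ipkwu
Final line count: 16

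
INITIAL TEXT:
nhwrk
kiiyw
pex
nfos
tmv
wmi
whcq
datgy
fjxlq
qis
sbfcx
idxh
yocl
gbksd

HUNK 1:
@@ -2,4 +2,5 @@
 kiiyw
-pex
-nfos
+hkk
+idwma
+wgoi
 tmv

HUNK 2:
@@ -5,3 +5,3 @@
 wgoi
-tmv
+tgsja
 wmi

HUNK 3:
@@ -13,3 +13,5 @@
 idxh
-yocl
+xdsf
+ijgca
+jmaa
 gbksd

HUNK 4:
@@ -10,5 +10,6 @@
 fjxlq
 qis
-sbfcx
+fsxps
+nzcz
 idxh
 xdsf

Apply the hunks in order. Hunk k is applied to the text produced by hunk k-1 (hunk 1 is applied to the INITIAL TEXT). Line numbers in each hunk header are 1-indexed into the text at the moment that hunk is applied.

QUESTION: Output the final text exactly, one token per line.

Answer: nhwrk
kiiyw
hkk
idwma
wgoi
tgsja
wmi
whcq
datgy
fjxlq
qis
fsxps
nzcz
idxh
xdsf
ijgca
jmaa
gbksd

Derivation:
Hunk 1: at line 2 remove [pex,nfos] add [hkk,idwma,wgoi] -> 15 lines: nhwrk kiiyw hkk idwma wgoi tmv wmi whcq datgy fjxlq qis sbfcx idxh yocl gbksd
Hunk 2: at line 5 remove [tmv] add [tgsja] -> 15 lines: nhwrk kiiyw hkk idwma wgoi tgsja wmi whcq datgy fjxlq qis sbfcx idxh yocl gbksd
Hunk 3: at line 13 remove [yocl] add [xdsf,ijgca,jmaa] -> 17 lines: nhwrk kiiyw hkk idwma wgoi tgsja wmi whcq datgy fjxlq qis sbfcx idxh xdsf ijgca jmaa gbksd
Hunk 4: at line 10 remove [sbfcx] add [fsxps,nzcz] -> 18 lines: nhwrk kiiyw hkk idwma wgoi tgsja wmi whcq datgy fjxlq qis fsxps nzcz idxh xdsf ijgca jmaa gbksd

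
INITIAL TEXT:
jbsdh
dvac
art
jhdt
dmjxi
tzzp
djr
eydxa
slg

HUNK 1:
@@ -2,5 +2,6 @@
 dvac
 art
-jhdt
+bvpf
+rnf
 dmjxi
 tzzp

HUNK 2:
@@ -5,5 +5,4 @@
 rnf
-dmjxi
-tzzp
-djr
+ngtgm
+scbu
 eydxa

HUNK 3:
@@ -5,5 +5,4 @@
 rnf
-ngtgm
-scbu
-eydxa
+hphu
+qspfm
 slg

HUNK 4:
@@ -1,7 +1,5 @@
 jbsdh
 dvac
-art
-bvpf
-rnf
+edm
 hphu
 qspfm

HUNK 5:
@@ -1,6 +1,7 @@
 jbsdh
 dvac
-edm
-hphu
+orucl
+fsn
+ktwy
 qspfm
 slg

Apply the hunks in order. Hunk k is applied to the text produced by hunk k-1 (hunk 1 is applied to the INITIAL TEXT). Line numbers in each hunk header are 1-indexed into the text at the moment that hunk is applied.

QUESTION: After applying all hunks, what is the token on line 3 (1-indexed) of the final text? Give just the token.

Hunk 1: at line 2 remove [jhdt] add [bvpf,rnf] -> 10 lines: jbsdh dvac art bvpf rnf dmjxi tzzp djr eydxa slg
Hunk 2: at line 5 remove [dmjxi,tzzp,djr] add [ngtgm,scbu] -> 9 lines: jbsdh dvac art bvpf rnf ngtgm scbu eydxa slg
Hunk 3: at line 5 remove [ngtgm,scbu,eydxa] add [hphu,qspfm] -> 8 lines: jbsdh dvac art bvpf rnf hphu qspfm slg
Hunk 4: at line 1 remove [art,bvpf,rnf] add [edm] -> 6 lines: jbsdh dvac edm hphu qspfm slg
Hunk 5: at line 1 remove [edm,hphu] add [orucl,fsn,ktwy] -> 7 lines: jbsdh dvac orucl fsn ktwy qspfm slg
Final line 3: orucl

Answer: orucl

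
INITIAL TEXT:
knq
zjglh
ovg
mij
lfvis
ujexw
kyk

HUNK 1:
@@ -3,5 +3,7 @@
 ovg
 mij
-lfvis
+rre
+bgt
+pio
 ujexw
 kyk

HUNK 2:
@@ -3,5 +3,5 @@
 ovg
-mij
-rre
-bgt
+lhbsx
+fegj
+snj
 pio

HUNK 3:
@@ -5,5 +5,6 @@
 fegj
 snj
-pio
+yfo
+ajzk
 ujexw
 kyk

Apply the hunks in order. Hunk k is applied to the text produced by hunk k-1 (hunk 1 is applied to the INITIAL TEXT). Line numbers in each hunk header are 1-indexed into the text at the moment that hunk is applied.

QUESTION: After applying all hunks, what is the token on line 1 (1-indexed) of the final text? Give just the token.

Hunk 1: at line 3 remove [lfvis] add [rre,bgt,pio] -> 9 lines: knq zjglh ovg mij rre bgt pio ujexw kyk
Hunk 2: at line 3 remove [mij,rre,bgt] add [lhbsx,fegj,snj] -> 9 lines: knq zjglh ovg lhbsx fegj snj pio ujexw kyk
Hunk 3: at line 5 remove [pio] add [yfo,ajzk] -> 10 lines: knq zjglh ovg lhbsx fegj snj yfo ajzk ujexw kyk
Final line 1: knq

Answer: knq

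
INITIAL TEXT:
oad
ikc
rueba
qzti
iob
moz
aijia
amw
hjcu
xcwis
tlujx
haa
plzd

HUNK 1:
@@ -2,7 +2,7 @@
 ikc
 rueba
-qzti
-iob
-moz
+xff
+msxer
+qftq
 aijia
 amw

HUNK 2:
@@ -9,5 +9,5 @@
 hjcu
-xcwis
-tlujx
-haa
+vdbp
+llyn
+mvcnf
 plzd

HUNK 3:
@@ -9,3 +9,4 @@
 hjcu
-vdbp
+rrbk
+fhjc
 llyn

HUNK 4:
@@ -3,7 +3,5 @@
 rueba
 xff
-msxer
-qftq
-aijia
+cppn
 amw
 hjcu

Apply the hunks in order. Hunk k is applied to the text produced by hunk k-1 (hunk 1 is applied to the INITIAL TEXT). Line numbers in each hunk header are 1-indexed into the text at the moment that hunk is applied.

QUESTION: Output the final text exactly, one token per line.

Answer: oad
ikc
rueba
xff
cppn
amw
hjcu
rrbk
fhjc
llyn
mvcnf
plzd

Derivation:
Hunk 1: at line 2 remove [qzti,iob,moz] add [xff,msxer,qftq] -> 13 lines: oad ikc rueba xff msxer qftq aijia amw hjcu xcwis tlujx haa plzd
Hunk 2: at line 9 remove [xcwis,tlujx,haa] add [vdbp,llyn,mvcnf] -> 13 lines: oad ikc rueba xff msxer qftq aijia amw hjcu vdbp llyn mvcnf plzd
Hunk 3: at line 9 remove [vdbp] add [rrbk,fhjc] -> 14 lines: oad ikc rueba xff msxer qftq aijia amw hjcu rrbk fhjc llyn mvcnf plzd
Hunk 4: at line 3 remove [msxer,qftq,aijia] add [cppn] -> 12 lines: oad ikc rueba xff cppn amw hjcu rrbk fhjc llyn mvcnf plzd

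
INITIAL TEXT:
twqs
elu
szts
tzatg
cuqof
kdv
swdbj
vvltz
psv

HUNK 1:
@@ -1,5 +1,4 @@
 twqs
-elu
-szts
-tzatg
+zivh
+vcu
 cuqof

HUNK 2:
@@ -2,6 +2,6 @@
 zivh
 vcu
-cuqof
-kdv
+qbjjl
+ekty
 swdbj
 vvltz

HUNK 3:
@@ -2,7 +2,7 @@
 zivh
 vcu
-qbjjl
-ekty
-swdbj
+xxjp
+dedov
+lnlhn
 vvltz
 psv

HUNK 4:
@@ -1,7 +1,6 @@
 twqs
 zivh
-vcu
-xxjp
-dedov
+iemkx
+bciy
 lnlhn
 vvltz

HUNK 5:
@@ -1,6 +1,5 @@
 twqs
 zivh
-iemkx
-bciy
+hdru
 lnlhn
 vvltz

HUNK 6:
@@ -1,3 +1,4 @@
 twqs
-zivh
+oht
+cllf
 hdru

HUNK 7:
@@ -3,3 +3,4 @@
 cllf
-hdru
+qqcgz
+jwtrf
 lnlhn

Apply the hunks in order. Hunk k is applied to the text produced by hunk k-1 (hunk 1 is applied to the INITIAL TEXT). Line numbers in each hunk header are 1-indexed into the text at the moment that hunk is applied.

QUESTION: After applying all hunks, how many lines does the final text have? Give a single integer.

Hunk 1: at line 1 remove [elu,szts,tzatg] add [zivh,vcu] -> 8 lines: twqs zivh vcu cuqof kdv swdbj vvltz psv
Hunk 2: at line 2 remove [cuqof,kdv] add [qbjjl,ekty] -> 8 lines: twqs zivh vcu qbjjl ekty swdbj vvltz psv
Hunk 3: at line 2 remove [qbjjl,ekty,swdbj] add [xxjp,dedov,lnlhn] -> 8 lines: twqs zivh vcu xxjp dedov lnlhn vvltz psv
Hunk 4: at line 1 remove [vcu,xxjp,dedov] add [iemkx,bciy] -> 7 lines: twqs zivh iemkx bciy lnlhn vvltz psv
Hunk 5: at line 1 remove [iemkx,bciy] add [hdru] -> 6 lines: twqs zivh hdru lnlhn vvltz psv
Hunk 6: at line 1 remove [zivh] add [oht,cllf] -> 7 lines: twqs oht cllf hdru lnlhn vvltz psv
Hunk 7: at line 3 remove [hdru] add [qqcgz,jwtrf] -> 8 lines: twqs oht cllf qqcgz jwtrf lnlhn vvltz psv
Final line count: 8

Answer: 8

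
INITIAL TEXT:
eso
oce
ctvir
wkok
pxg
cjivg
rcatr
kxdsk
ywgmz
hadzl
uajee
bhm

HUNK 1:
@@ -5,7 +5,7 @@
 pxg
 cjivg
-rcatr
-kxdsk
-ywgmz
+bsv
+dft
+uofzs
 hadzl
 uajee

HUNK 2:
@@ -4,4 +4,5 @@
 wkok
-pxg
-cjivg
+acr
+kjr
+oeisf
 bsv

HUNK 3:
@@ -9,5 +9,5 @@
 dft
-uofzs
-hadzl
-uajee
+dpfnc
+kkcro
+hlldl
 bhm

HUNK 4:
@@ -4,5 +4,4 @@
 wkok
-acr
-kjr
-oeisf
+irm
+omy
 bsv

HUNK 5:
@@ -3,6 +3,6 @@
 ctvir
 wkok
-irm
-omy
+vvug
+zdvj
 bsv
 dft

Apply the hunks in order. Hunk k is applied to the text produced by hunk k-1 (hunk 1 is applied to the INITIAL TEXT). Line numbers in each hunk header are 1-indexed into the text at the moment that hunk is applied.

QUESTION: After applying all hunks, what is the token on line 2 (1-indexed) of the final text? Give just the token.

Hunk 1: at line 5 remove [rcatr,kxdsk,ywgmz] add [bsv,dft,uofzs] -> 12 lines: eso oce ctvir wkok pxg cjivg bsv dft uofzs hadzl uajee bhm
Hunk 2: at line 4 remove [pxg,cjivg] add [acr,kjr,oeisf] -> 13 lines: eso oce ctvir wkok acr kjr oeisf bsv dft uofzs hadzl uajee bhm
Hunk 3: at line 9 remove [uofzs,hadzl,uajee] add [dpfnc,kkcro,hlldl] -> 13 lines: eso oce ctvir wkok acr kjr oeisf bsv dft dpfnc kkcro hlldl bhm
Hunk 4: at line 4 remove [acr,kjr,oeisf] add [irm,omy] -> 12 lines: eso oce ctvir wkok irm omy bsv dft dpfnc kkcro hlldl bhm
Hunk 5: at line 3 remove [irm,omy] add [vvug,zdvj] -> 12 lines: eso oce ctvir wkok vvug zdvj bsv dft dpfnc kkcro hlldl bhm
Final line 2: oce

Answer: oce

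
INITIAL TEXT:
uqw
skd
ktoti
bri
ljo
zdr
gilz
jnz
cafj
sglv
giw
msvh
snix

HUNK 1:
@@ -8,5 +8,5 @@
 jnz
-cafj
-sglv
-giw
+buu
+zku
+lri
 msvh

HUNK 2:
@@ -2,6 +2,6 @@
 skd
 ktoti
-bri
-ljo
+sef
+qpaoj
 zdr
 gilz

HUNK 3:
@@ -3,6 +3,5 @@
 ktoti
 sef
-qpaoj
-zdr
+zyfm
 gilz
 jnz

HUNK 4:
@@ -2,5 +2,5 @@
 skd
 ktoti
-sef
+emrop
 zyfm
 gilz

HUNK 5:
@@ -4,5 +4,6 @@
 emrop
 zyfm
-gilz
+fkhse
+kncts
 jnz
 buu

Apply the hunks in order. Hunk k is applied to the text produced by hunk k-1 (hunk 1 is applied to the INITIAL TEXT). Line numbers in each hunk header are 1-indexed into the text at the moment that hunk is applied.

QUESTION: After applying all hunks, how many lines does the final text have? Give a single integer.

Answer: 13

Derivation:
Hunk 1: at line 8 remove [cafj,sglv,giw] add [buu,zku,lri] -> 13 lines: uqw skd ktoti bri ljo zdr gilz jnz buu zku lri msvh snix
Hunk 2: at line 2 remove [bri,ljo] add [sef,qpaoj] -> 13 lines: uqw skd ktoti sef qpaoj zdr gilz jnz buu zku lri msvh snix
Hunk 3: at line 3 remove [qpaoj,zdr] add [zyfm] -> 12 lines: uqw skd ktoti sef zyfm gilz jnz buu zku lri msvh snix
Hunk 4: at line 2 remove [sef] add [emrop] -> 12 lines: uqw skd ktoti emrop zyfm gilz jnz buu zku lri msvh snix
Hunk 5: at line 4 remove [gilz] add [fkhse,kncts] -> 13 lines: uqw skd ktoti emrop zyfm fkhse kncts jnz buu zku lri msvh snix
Final line count: 13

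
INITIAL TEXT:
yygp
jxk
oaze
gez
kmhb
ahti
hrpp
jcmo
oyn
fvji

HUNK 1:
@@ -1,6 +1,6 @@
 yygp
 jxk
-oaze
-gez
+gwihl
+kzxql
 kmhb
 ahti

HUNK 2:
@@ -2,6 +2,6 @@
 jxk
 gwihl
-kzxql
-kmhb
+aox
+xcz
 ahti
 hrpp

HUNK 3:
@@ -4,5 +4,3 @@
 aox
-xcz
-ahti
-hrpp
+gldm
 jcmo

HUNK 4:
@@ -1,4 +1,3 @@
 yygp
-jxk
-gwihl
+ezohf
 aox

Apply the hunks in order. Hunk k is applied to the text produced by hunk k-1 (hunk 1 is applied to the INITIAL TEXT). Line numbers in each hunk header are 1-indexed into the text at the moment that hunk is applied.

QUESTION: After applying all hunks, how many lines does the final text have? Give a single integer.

Hunk 1: at line 1 remove [oaze,gez] add [gwihl,kzxql] -> 10 lines: yygp jxk gwihl kzxql kmhb ahti hrpp jcmo oyn fvji
Hunk 2: at line 2 remove [kzxql,kmhb] add [aox,xcz] -> 10 lines: yygp jxk gwihl aox xcz ahti hrpp jcmo oyn fvji
Hunk 3: at line 4 remove [xcz,ahti,hrpp] add [gldm] -> 8 lines: yygp jxk gwihl aox gldm jcmo oyn fvji
Hunk 4: at line 1 remove [jxk,gwihl] add [ezohf] -> 7 lines: yygp ezohf aox gldm jcmo oyn fvji
Final line count: 7

Answer: 7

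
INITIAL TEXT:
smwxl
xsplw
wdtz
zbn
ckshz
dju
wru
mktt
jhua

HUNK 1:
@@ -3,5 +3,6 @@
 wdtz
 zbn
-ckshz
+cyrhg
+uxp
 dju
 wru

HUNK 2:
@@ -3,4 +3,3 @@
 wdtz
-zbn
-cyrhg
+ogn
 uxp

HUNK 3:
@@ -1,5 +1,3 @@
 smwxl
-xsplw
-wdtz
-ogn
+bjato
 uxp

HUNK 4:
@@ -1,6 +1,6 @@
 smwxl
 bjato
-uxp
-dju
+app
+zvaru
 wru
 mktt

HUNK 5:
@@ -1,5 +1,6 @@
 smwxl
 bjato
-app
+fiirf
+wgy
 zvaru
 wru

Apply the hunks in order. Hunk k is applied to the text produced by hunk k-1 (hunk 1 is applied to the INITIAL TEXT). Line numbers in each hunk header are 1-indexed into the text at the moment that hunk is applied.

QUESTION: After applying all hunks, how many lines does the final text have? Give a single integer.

Hunk 1: at line 3 remove [ckshz] add [cyrhg,uxp] -> 10 lines: smwxl xsplw wdtz zbn cyrhg uxp dju wru mktt jhua
Hunk 2: at line 3 remove [zbn,cyrhg] add [ogn] -> 9 lines: smwxl xsplw wdtz ogn uxp dju wru mktt jhua
Hunk 3: at line 1 remove [xsplw,wdtz,ogn] add [bjato] -> 7 lines: smwxl bjato uxp dju wru mktt jhua
Hunk 4: at line 1 remove [uxp,dju] add [app,zvaru] -> 7 lines: smwxl bjato app zvaru wru mktt jhua
Hunk 5: at line 1 remove [app] add [fiirf,wgy] -> 8 lines: smwxl bjato fiirf wgy zvaru wru mktt jhua
Final line count: 8

Answer: 8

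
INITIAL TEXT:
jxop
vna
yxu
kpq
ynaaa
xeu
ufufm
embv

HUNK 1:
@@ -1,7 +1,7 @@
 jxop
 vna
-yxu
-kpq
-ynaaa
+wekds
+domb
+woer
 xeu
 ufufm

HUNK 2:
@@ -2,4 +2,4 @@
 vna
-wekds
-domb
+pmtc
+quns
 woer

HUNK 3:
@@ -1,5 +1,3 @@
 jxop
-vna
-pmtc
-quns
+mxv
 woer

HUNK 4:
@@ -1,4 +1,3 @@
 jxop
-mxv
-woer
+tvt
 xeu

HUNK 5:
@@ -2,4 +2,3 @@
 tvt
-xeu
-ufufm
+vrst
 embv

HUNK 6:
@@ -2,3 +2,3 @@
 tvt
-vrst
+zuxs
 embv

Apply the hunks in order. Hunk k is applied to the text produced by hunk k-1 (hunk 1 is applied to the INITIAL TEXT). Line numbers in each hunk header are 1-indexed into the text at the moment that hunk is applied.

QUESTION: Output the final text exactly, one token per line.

Hunk 1: at line 1 remove [yxu,kpq,ynaaa] add [wekds,domb,woer] -> 8 lines: jxop vna wekds domb woer xeu ufufm embv
Hunk 2: at line 2 remove [wekds,domb] add [pmtc,quns] -> 8 lines: jxop vna pmtc quns woer xeu ufufm embv
Hunk 3: at line 1 remove [vna,pmtc,quns] add [mxv] -> 6 lines: jxop mxv woer xeu ufufm embv
Hunk 4: at line 1 remove [mxv,woer] add [tvt] -> 5 lines: jxop tvt xeu ufufm embv
Hunk 5: at line 2 remove [xeu,ufufm] add [vrst] -> 4 lines: jxop tvt vrst embv
Hunk 6: at line 2 remove [vrst] add [zuxs] -> 4 lines: jxop tvt zuxs embv

Answer: jxop
tvt
zuxs
embv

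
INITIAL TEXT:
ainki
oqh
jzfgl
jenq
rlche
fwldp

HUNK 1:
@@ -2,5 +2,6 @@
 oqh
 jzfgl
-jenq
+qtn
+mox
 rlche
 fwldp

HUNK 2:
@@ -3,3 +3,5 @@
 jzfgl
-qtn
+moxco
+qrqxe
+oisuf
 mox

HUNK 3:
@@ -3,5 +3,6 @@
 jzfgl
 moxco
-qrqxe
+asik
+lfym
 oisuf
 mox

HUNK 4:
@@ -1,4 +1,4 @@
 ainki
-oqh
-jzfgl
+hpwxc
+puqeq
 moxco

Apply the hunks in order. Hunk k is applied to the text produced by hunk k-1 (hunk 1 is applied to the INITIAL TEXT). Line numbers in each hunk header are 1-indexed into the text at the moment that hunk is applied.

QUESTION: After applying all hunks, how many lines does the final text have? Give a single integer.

Hunk 1: at line 2 remove [jenq] add [qtn,mox] -> 7 lines: ainki oqh jzfgl qtn mox rlche fwldp
Hunk 2: at line 3 remove [qtn] add [moxco,qrqxe,oisuf] -> 9 lines: ainki oqh jzfgl moxco qrqxe oisuf mox rlche fwldp
Hunk 3: at line 3 remove [qrqxe] add [asik,lfym] -> 10 lines: ainki oqh jzfgl moxco asik lfym oisuf mox rlche fwldp
Hunk 4: at line 1 remove [oqh,jzfgl] add [hpwxc,puqeq] -> 10 lines: ainki hpwxc puqeq moxco asik lfym oisuf mox rlche fwldp
Final line count: 10

Answer: 10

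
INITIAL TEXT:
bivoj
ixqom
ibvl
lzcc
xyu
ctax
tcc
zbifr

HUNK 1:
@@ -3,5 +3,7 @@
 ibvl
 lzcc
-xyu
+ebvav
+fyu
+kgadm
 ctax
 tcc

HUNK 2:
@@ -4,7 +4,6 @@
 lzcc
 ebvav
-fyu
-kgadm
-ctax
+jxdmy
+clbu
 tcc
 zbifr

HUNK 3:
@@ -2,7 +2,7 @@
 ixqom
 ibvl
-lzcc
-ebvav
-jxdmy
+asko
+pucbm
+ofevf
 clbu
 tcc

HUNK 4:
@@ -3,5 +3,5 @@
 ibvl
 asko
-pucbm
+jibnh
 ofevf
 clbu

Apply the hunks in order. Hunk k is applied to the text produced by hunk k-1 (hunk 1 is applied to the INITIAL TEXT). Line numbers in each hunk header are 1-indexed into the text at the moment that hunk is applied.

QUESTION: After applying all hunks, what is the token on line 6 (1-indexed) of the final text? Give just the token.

Answer: ofevf

Derivation:
Hunk 1: at line 3 remove [xyu] add [ebvav,fyu,kgadm] -> 10 lines: bivoj ixqom ibvl lzcc ebvav fyu kgadm ctax tcc zbifr
Hunk 2: at line 4 remove [fyu,kgadm,ctax] add [jxdmy,clbu] -> 9 lines: bivoj ixqom ibvl lzcc ebvav jxdmy clbu tcc zbifr
Hunk 3: at line 2 remove [lzcc,ebvav,jxdmy] add [asko,pucbm,ofevf] -> 9 lines: bivoj ixqom ibvl asko pucbm ofevf clbu tcc zbifr
Hunk 4: at line 3 remove [pucbm] add [jibnh] -> 9 lines: bivoj ixqom ibvl asko jibnh ofevf clbu tcc zbifr
Final line 6: ofevf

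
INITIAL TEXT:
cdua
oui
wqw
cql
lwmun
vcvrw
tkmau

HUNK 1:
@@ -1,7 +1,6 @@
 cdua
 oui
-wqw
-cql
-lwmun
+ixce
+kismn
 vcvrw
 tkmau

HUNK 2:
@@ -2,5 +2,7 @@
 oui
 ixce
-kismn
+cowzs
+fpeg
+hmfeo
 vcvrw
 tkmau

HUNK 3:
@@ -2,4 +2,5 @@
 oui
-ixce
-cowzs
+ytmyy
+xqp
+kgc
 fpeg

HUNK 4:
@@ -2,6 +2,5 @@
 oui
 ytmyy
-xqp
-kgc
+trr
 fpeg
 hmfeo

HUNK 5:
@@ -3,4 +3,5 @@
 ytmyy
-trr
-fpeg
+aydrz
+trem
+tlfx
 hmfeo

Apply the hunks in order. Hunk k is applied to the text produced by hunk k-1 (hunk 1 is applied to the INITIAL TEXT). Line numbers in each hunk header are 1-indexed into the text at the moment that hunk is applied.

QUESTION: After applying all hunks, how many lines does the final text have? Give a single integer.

Answer: 9

Derivation:
Hunk 1: at line 1 remove [wqw,cql,lwmun] add [ixce,kismn] -> 6 lines: cdua oui ixce kismn vcvrw tkmau
Hunk 2: at line 2 remove [kismn] add [cowzs,fpeg,hmfeo] -> 8 lines: cdua oui ixce cowzs fpeg hmfeo vcvrw tkmau
Hunk 3: at line 2 remove [ixce,cowzs] add [ytmyy,xqp,kgc] -> 9 lines: cdua oui ytmyy xqp kgc fpeg hmfeo vcvrw tkmau
Hunk 4: at line 2 remove [xqp,kgc] add [trr] -> 8 lines: cdua oui ytmyy trr fpeg hmfeo vcvrw tkmau
Hunk 5: at line 3 remove [trr,fpeg] add [aydrz,trem,tlfx] -> 9 lines: cdua oui ytmyy aydrz trem tlfx hmfeo vcvrw tkmau
Final line count: 9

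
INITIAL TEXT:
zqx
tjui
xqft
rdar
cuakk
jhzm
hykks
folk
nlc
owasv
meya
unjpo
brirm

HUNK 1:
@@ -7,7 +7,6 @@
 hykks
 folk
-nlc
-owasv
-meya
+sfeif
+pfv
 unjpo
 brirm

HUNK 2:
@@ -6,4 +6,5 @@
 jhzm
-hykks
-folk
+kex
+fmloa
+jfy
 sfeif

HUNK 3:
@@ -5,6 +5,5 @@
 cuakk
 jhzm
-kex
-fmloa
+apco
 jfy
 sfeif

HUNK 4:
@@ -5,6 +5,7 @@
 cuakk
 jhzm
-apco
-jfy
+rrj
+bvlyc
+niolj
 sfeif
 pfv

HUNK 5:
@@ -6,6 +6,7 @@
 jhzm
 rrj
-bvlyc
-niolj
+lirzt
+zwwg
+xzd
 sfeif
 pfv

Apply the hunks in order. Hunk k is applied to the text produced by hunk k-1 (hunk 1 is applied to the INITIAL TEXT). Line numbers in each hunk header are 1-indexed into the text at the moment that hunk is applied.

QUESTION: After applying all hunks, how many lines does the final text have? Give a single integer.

Hunk 1: at line 7 remove [nlc,owasv,meya] add [sfeif,pfv] -> 12 lines: zqx tjui xqft rdar cuakk jhzm hykks folk sfeif pfv unjpo brirm
Hunk 2: at line 6 remove [hykks,folk] add [kex,fmloa,jfy] -> 13 lines: zqx tjui xqft rdar cuakk jhzm kex fmloa jfy sfeif pfv unjpo brirm
Hunk 3: at line 5 remove [kex,fmloa] add [apco] -> 12 lines: zqx tjui xqft rdar cuakk jhzm apco jfy sfeif pfv unjpo brirm
Hunk 4: at line 5 remove [apco,jfy] add [rrj,bvlyc,niolj] -> 13 lines: zqx tjui xqft rdar cuakk jhzm rrj bvlyc niolj sfeif pfv unjpo brirm
Hunk 5: at line 6 remove [bvlyc,niolj] add [lirzt,zwwg,xzd] -> 14 lines: zqx tjui xqft rdar cuakk jhzm rrj lirzt zwwg xzd sfeif pfv unjpo brirm
Final line count: 14

Answer: 14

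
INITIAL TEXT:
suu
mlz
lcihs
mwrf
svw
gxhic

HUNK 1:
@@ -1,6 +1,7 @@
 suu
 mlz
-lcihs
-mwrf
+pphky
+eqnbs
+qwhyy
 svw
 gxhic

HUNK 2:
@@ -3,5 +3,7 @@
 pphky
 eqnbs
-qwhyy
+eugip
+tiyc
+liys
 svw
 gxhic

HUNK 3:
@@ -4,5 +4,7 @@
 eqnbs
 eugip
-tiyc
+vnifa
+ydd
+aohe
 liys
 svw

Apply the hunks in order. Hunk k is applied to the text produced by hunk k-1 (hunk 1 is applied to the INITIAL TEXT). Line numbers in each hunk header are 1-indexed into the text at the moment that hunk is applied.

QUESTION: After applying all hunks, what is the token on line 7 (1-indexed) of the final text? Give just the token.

Answer: ydd

Derivation:
Hunk 1: at line 1 remove [lcihs,mwrf] add [pphky,eqnbs,qwhyy] -> 7 lines: suu mlz pphky eqnbs qwhyy svw gxhic
Hunk 2: at line 3 remove [qwhyy] add [eugip,tiyc,liys] -> 9 lines: suu mlz pphky eqnbs eugip tiyc liys svw gxhic
Hunk 3: at line 4 remove [tiyc] add [vnifa,ydd,aohe] -> 11 lines: suu mlz pphky eqnbs eugip vnifa ydd aohe liys svw gxhic
Final line 7: ydd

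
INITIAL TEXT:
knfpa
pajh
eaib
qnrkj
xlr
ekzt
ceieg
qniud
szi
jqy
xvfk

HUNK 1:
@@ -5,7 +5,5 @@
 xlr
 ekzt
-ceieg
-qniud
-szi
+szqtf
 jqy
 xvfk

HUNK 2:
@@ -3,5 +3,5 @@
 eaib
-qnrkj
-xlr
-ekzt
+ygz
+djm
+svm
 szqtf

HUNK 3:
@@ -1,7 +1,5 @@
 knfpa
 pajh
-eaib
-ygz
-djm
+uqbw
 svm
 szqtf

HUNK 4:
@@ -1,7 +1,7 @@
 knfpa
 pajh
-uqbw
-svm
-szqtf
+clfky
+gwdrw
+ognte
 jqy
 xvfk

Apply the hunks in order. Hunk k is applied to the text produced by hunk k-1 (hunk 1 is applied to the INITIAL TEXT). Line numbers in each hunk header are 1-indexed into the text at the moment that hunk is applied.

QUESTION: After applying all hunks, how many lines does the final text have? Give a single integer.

Answer: 7

Derivation:
Hunk 1: at line 5 remove [ceieg,qniud,szi] add [szqtf] -> 9 lines: knfpa pajh eaib qnrkj xlr ekzt szqtf jqy xvfk
Hunk 2: at line 3 remove [qnrkj,xlr,ekzt] add [ygz,djm,svm] -> 9 lines: knfpa pajh eaib ygz djm svm szqtf jqy xvfk
Hunk 3: at line 1 remove [eaib,ygz,djm] add [uqbw] -> 7 lines: knfpa pajh uqbw svm szqtf jqy xvfk
Hunk 4: at line 1 remove [uqbw,svm,szqtf] add [clfky,gwdrw,ognte] -> 7 lines: knfpa pajh clfky gwdrw ognte jqy xvfk
Final line count: 7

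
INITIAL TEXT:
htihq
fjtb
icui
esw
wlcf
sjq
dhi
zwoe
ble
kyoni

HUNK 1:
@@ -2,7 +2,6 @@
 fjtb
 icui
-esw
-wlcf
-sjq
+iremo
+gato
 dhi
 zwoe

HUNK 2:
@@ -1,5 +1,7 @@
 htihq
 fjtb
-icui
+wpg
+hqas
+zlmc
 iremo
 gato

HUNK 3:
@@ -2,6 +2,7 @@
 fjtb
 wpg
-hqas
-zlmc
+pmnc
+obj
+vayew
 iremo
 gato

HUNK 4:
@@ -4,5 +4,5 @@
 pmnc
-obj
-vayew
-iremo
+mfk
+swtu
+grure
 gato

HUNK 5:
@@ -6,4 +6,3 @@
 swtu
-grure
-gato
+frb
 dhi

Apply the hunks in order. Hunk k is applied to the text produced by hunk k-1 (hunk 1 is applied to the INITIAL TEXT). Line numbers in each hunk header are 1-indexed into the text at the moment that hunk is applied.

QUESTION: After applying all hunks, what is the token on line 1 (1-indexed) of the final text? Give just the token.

Hunk 1: at line 2 remove [esw,wlcf,sjq] add [iremo,gato] -> 9 lines: htihq fjtb icui iremo gato dhi zwoe ble kyoni
Hunk 2: at line 1 remove [icui] add [wpg,hqas,zlmc] -> 11 lines: htihq fjtb wpg hqas zlmc iremo gato dhi zwoe ble kyoni
Hunk 3: at line 2 remove [hqas,zlmc] add [pmnc,obj,vayew] -> 12 lines: htihq fjtb wpg pmnc obj vayew iremo gato dhi zwoe ble kyoni
Hunk 4: at line 4 remove [obj,vayew,iremo] add [mfk,swtu,grure] -> 12 lines: htihq fjtb wpg pmnc mfk swtu grure gato dhi zwoe ble kyoni
Hunk 5: at line 6 remove [grure,gato] add [frb] -> 11 lines: htihq fjtb wpg pmnc mfk swtu frb dhi zwoe ble kyoni
Final line 1: htihq

Answer: htihq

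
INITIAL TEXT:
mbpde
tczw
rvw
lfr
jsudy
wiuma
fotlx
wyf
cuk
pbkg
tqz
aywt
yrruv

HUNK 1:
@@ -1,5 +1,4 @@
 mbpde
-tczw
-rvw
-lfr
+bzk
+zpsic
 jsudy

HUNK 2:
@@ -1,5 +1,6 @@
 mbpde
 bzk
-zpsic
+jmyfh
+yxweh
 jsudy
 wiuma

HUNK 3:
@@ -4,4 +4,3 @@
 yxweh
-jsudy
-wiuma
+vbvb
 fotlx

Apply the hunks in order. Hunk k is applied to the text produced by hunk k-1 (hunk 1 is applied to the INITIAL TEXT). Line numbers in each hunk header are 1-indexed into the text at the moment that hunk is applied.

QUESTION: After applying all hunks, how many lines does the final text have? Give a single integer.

Hunk 1: at line 1 remove [tczw,rvw,lfr] add [bzk,zpsic] -> 12 lines: mbpde bzk zpsic jsudy wiuma fotlx wyf cuk pbkg tqz aywt yrruv
Hunk 2: at line 1 remove [zpsic] add [jmyfh,yxweh] -> 13 lines: mbpde bzk jmyfh yxweh jsudy wiuma fotlx wyf cuk pbkg tqz aywt yrruv
Hunk 3: at line 4 remove [jsudy,wiuma] add [vbvb] -> 12 lines: mbpde bzk jmyfh yxweh vbvb fotlx wyf cuk pbkg tqz aywt yrruv
Final line count: 12

Answer: 12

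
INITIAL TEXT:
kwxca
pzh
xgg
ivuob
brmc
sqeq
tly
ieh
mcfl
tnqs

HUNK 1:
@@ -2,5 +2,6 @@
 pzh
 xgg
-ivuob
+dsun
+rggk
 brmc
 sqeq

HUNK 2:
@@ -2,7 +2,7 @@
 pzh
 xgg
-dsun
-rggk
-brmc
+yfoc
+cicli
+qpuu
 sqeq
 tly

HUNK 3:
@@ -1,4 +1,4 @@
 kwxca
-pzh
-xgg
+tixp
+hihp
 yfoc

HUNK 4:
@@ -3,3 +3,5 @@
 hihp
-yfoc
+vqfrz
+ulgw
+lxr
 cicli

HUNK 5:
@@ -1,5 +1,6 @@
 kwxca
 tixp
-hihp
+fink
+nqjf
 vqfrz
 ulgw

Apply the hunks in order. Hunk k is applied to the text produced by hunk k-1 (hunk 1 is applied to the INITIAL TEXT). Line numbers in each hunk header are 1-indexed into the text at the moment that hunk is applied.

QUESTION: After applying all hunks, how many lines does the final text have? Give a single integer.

Answer: 14

Derivation:
Hunk 1: at line 2 remove [ivuob] add [dsun,rggk] -> 11 lines: kwxca pzh xgg dsun rggk brmc sqeq tly ieh mcfl tnqs
Hunk 2: at line 2 remove [dsun,rggk,brmc] add [yfoc,cicli,qpuu] -> 11 lines: kwxca pzh xgg yfoc cicli qpuu sqeq tly ieh mcfl tnqs
Hunk 3: at line 1 remove [pzh,xgg] add [tixp,hihp] -> 11 lines: kwxca tixp hihp yfoc cicli qpuu sqeq tly ieh mcfl tnqs
Hunk 4: at line 3 remove [yfoc] add [vqfrz,ulgw,lxr] -> 13 lines: kwxca tixp hihp vqfrz ulgw lxr cicli qpuu sqeq tly ieh mcfl tnqs
Hunk 5: at line 1 remove [hihp] add [fink,nqjf] -> 14 lines: kwxca tixp fink nqjf vqfrz ulgw lxr cicli qpuu sqeq tly ieh mcfl tnqs
Final line count: 14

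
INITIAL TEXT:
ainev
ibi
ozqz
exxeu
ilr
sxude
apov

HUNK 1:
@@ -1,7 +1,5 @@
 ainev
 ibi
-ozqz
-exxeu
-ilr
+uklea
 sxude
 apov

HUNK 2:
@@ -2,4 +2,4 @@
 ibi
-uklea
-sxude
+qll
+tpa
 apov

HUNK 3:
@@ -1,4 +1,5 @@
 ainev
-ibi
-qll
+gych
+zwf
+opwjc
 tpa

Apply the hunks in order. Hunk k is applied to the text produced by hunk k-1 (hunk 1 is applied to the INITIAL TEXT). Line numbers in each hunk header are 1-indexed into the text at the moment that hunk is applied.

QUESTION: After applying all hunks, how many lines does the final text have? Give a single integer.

Answer: 6

Derivation:
Hunk 1: at line 1 remove [ozqz,exxeu,ilr] add [uklea] -> 5 lines: ainev ibi uklea sxude apov
Hunk 2: at line 2 remove [uklea,sxude] add [qll,tpa] -> 5 lines: ainev ibi qll tpa apov
Hunk 3: at line 1 remove [ibi,qll] add [gych,zwf,opwjc] -> 6 lines: ainev gych zwf opwjc tpa apov
Final line count: 6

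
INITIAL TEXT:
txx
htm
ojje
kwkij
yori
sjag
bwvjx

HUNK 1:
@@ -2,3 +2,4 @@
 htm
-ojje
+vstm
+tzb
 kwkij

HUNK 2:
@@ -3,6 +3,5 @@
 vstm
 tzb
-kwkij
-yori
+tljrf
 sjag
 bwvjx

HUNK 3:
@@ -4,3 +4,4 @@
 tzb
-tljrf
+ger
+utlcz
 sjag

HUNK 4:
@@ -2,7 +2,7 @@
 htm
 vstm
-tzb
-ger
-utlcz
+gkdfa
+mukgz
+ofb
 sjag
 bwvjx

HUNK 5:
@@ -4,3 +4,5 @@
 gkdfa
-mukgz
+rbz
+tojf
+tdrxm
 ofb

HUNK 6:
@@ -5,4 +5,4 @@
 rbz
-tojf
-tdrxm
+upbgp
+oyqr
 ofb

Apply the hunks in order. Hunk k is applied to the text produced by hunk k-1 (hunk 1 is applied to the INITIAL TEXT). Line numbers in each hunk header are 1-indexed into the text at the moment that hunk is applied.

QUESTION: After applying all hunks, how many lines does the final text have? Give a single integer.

Hunk 1: at line 2 remove [ojje] add [vstm,tzb] -> 8 lines: txx htm vstm tzb kwkij yori sjag bwvjx
Hunk 2: at line 3 remove [kwkij,yori] add [tljrf] -> 7 lines: txx htm vstm tzb tljrf sjag bwvjx
Hunk 3: at line 4 remove [tljrf] add [ger,utlcz] -> 8 lines: txx htm vstm tzb ger utlcz sjag bwvjx
Hunk 4: at line 2 remove [tzb,ger,utlcz] add [gkdfa,mukgz,ofb] -> 8 lines: txx htm vstm gkdfa mukgz ofb sjag bwvjx
Hunk 5: at line 4 remove [mukgz] add [rbz,tojf,tdrxm] -> 10 lines: txx htm vstm gkdfa rbz tojf tdrxm ofb sjag bwvjx
Hunk 6: at line 5 remove [tojf,tdrxm] add [upbgp,oyqr] -> 10 lines: txx htm vstm gkdfa rbz upbgp oyqr ofb sjag bwvjx
Final line count: 10

Answer: 10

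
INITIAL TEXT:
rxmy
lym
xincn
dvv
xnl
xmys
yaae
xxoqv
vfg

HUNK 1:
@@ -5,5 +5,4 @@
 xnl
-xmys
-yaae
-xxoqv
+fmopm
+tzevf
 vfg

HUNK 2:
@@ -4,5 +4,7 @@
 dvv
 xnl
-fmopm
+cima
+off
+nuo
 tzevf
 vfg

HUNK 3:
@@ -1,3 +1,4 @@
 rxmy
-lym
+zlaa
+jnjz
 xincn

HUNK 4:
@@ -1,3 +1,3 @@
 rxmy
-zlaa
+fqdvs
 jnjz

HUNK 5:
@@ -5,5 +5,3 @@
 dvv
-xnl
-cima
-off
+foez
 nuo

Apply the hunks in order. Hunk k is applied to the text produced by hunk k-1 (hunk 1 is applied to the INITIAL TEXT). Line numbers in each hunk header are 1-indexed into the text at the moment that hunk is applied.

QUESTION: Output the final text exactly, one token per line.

Hunk 1: at line 5 remove [xmys,yaae,xxoqv] add [fmopm,tzevf] -> 8 lines: rxmy lym xincn dvv xnl fmopm tzevf vfg
Hunk 2: at line 4 remove [fmopm] add [cima,off,nuo] -> 10 lines: rxmy lym xincn dvv xnl cima off nuo tzevf vfg
Hunk 3: at line 1 remove [lym] add [zlaa,jnjz] -> 11 lines: rxmy zlaa jnjz xincn dvv xnl cima off nuo tzevf vfg
Hunk 4: at line 1 remove [zlaa] add [fqdvs] -> 11 lines: rxmy fqdvs jnjz xincn dvv xnl cima off nuo tzevf vfg
Hunk 5: at line 5 remove [xnl,cima,off] add [foez] -> 9 lines: rxmy fqdvs jnjz xincn dvv foez nuo tzevf vfg

Answer: rxmy
fqdvs
jnjz
xincn
dvv
foez
nuo
tzevf
vfg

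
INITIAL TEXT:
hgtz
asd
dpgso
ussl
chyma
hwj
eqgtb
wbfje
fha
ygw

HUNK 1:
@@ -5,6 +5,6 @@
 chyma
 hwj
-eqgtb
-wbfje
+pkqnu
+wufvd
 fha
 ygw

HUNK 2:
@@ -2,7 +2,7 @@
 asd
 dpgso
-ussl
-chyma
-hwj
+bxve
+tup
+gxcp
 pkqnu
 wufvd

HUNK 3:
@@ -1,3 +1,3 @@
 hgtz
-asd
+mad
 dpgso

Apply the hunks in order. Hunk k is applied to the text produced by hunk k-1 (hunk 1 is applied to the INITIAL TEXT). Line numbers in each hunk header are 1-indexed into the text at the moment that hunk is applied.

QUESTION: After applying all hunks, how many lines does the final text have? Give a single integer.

Answer: 10

Derivation:
Hunk 1: at line 5 remove [eqgtb,wbfje] add [pkqnu,wufvd] -> 10 lines: hgtz asd dpgso ussl chyma hwj pkqnu wufvd fha ygw
Hunk 2: at line 2 remove [ussl,chyma,hwj] add [bxve,tup,gxcp] -> 10 lines: hgtz asd dpgso bxve tup gxcp pkqnu wufvd fha ygw
Hunk 3: at line 1 remove [asd] add [mad] -> 10 lines: hgtz mad dpgso bxve tup gxcp pkqnu wufvd fha ygw
Final line count: 10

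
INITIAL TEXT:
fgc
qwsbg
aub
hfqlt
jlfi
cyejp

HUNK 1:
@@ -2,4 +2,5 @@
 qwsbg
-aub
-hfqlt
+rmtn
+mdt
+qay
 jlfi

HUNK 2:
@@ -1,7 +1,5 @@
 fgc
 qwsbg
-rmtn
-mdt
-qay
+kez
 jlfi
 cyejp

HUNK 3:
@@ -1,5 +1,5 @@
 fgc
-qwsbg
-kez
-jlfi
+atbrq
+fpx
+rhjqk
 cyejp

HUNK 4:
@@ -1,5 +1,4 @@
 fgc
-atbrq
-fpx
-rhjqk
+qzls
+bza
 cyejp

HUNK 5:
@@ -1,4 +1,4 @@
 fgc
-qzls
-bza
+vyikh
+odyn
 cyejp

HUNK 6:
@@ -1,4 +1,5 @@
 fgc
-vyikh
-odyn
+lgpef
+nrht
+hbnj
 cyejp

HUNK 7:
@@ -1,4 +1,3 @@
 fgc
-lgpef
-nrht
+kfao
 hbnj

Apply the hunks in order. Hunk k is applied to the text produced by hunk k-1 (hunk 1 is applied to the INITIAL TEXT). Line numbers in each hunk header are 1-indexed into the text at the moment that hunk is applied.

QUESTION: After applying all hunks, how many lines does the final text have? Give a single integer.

Hunk 1: at line 2 remove [aub,hfqlt] add [rmtn,mdt,qay] -> 7 lines: fgc qwsbg rmtn mdt qay jlfi cyejp
Hunk 2: at line 1 remove [rmtn,mdt,qay] add [kez] -> 5 lines: fgc qwsbg kez jlfi cyejp
Hunk 3: at line 1 remove [qwsbg,kez,jlfi] add [atbrq,fpx,rhjqk] -> 5 lines: fgc atbrq fpx rhjqk cyejp
Hunk 4: at line 1 remove [atbrq,fpx,rhjqk] add [qzls,bza] -> 4 lines: fgc qzls bza cyejp
Hunk 5: at line 1 remove [qzls,bza] add [vyikh,odyn] -> 4 lines: fgc vyikh odyn cyejp
Hunk 6: at line 1 remove [vyikh,odyn] add [lgpef,nrht,hbnj] -> 5 lines: fgc lgpef nrht hbnj cyejp
Hunk 7: at line 1 remove [lgpef,nrht] add [kfao] -> 4 lines: fgc kfao hbnj cyejp
Final line count: 4

Answer: 4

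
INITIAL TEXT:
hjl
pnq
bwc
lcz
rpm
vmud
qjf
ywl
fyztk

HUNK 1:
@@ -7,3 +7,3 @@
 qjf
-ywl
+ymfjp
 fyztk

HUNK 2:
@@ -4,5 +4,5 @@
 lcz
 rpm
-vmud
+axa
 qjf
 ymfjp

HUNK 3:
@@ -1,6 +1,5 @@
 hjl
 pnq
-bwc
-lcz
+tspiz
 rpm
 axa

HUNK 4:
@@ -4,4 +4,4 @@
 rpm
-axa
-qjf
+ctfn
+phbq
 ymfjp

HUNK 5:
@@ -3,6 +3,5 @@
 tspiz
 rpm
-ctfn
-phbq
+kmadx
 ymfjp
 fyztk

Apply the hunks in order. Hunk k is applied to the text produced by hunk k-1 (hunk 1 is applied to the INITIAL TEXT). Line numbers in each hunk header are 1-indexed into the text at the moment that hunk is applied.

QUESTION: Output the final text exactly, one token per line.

Hunk 1: at line 7 remove [ywl] add [ymfjp] -> 9 lines: hjl pnq bwc lcz rpm vmud qjf ymfjp fyztk
Hunk 2: at line 4 remove [vmud] add [axa] -> 9 lines: hjl pnq bwc lcz rpm axa qjf ymfjp fyztk
Hunk 3: at line 1 remove [bwc,lcz] add [tspiz] -> 8 lines: hjl pnq tspiz rpm axa qjf ymfjp fyztk
Hunk 4: at line 4 remove [axa,qjf] add [ctfn,phbq] -> 8 lines: hjl pnq tspiz rpm ctfn phbq ymfjp fyztk
Hunk 5: at line 3 remove [ctfn,phbq] add [kmadx] -> 7 lines: hjl pnq tspiz rpm kmadx ymfjp fyztk

Answer: hjl
pnq
tspiz
rpm
kmadx
ymfjp
fyztk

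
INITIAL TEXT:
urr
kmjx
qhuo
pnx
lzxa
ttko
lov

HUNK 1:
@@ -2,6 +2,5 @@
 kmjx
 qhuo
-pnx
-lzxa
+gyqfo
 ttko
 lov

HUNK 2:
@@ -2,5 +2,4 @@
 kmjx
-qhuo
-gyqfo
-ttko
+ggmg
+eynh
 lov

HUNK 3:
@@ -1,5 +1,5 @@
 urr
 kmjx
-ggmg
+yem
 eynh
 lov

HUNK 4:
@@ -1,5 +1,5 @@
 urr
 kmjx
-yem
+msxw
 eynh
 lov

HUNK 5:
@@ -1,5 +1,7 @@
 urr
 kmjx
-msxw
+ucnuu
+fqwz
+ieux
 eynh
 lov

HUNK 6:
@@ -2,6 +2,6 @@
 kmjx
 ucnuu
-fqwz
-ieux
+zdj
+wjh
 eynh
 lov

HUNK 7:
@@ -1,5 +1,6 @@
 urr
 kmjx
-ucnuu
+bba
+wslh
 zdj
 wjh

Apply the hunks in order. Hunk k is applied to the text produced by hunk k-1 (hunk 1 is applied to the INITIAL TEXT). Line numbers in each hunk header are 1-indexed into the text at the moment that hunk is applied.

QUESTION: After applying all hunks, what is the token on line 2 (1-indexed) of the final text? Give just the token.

Hunk 1: at line 2 remove [pnx,lzxa] add [gyqfo] -> 6 lines: urr kmjx qhuo gyqfo ttko lov
Hunk 2: at line 2 remove [qhuo,gyqfo,ttko] add [ggmg,eynh] -> 5 lines: urr kmjx ggmg eynh lov
Hunk 3: at line 1 remove [ggmg] add [yem] -> 5 lines: urr kmjx yem eynh lov
Hunk 4: at line 1 remove [yem] add [msxw] -> 5 lines: urr kmjx msxw eynh lov
Hunk 5: at line 1 remove [msxw] add [ucnuu,fqwz,ieux] -> 7 lines: urr kmjx ucnuu fqwz ieux eynh lov
Hunk 6: at line 2 remove [fqwz,ieux] add [zdj,wjh] -> 7 lines: urr kmjx ucnuu zdj wjh eynh lov
Hunk 7: at line 1 remove [ucnuu] add [bba,wslh] -> 8 lines: urr kmjx bba wslh zdj wjh eynh lov
Final line 2: kmjx

Answer: kmjx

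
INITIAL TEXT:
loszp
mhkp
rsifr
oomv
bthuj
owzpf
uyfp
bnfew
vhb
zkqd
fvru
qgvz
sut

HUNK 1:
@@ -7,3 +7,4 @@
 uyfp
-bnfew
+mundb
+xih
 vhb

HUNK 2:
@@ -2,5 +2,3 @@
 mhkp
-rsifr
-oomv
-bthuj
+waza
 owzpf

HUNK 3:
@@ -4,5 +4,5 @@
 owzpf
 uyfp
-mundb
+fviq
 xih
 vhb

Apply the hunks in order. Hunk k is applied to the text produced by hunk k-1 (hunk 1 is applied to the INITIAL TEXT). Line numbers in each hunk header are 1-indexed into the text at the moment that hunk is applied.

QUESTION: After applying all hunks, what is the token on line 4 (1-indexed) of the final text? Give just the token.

Answer: owzpf

Derivation:
Hunk 1: at line 7 remove [bnfew] add [mundb,xih] -> 14 lines: loszp mhkp rsifr oomv bthuj owzpf uyfp mundb xih vhb zkqd fvru qgvz sut
Hunk 2: at line 2 remove [rsifr,oomv,bthuj] add [waza] -> 12 lines: loszp mhkp waza owzpf uyfp mundb xih vhb zkqd fvru qgvz sut
Hunk 3: at line 4 remove [mundb] add [fviq] -> 12 lines: loszp mhkp waza owzpf uyfp fviq xih vhb zkqd fvru qgvz sut
Final line 4: owzpf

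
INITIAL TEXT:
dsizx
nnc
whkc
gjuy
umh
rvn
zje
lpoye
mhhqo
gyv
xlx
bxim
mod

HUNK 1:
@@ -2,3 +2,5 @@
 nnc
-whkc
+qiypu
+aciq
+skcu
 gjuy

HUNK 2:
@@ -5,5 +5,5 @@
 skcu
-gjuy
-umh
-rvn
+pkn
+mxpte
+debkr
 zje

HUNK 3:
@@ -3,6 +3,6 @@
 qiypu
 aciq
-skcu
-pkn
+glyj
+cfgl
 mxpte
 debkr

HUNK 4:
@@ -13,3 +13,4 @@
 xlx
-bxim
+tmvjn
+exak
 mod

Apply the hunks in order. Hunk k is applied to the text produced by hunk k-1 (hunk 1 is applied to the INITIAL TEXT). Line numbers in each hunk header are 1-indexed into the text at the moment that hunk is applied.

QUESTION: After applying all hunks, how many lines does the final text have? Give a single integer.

Answer: 16

Derivation:
Hunk 1: at line 2 remove [whkc] add [qiypu,aciq,skcu] -> 15 lines: dsizx nnc qiypu aciq skcu gjuy umh rvn zje lpoye mhhqo gyv xlx bxim mod
Hunk 2: at line 5 remove [gjuy,umh,rvn] add [pkn,mxpte,debkr] -> 15 lines: dsizx nnc qiypu aciq skcu pkn mxpte debkr zje lpoye mhhqo gyv xlx bxim mod
Hunk 3: at line 3 remove [skcu,pkn] add [glyj,cfgl] -> 15 lines: dsizx nnc qiypu aciq glyj cfgl mxpte debkr zje lpoye mhhqo gyv xlx bxim mod
Hunk 4: at line 13 remove [bxim] add [tmvjn,exak] -> 16 lines: dsizx nnc qiypu aciq glyj cfgl mxpte debkr zje lpoye mhhqo gyv xlx tmvjn exak mod
Final line count: 16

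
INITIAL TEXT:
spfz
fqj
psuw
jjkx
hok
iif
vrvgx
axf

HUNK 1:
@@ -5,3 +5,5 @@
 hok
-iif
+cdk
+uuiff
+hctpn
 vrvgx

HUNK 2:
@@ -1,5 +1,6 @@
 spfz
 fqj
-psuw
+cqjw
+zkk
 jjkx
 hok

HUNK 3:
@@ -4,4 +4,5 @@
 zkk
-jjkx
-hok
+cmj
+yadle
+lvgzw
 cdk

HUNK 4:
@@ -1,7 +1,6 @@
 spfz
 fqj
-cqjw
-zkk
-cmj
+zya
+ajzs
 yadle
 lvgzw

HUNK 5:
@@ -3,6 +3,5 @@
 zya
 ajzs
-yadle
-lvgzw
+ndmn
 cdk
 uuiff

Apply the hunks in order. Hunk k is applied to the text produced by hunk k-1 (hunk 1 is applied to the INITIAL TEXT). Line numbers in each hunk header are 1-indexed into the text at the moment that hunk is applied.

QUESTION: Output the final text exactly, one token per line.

Answer: spfz
fqj
zya
ajzs
ndmn
cdk
uuiff
hctpn
vrvgx
axf

Derivation:
Hunk 1: at line 5 remove [iif] add [cdk,uuiff,hctpn] -> 10 lines: spfz fqj psuw jjkx hok cdk uuiff hctpn vrvgx axf
Hunk 2: at line 1 remove [psuw] add [cqjw,zkk] -> 11 lines: spfz fqj cqjw zkk jjkx hok cdk uuiff hctpn vrvgx axf
Hunk 3: at line 4 remove [jjkx,hok] add [cmj,yadle,lvgzw] -> 12 lines: spfz fqj cqjw zkk cmj yadle lvgzw cdk uuiff hctpn vrvgx axf
Hunk 4: at line 1 remove [cqjw,zkk,cmj] add [zya,ajzs] -> 11 lines: spfz fqj zya ajzs yadle lvgzw cdk uuiff hctpn vrvgx axf
Hunk 5: at line 3 remove [yadle,lvgzw] add [ndmn] -> 10 lines: spfz fqj zya ajzs ndmn cdk uuiff hctpn vrvgx axf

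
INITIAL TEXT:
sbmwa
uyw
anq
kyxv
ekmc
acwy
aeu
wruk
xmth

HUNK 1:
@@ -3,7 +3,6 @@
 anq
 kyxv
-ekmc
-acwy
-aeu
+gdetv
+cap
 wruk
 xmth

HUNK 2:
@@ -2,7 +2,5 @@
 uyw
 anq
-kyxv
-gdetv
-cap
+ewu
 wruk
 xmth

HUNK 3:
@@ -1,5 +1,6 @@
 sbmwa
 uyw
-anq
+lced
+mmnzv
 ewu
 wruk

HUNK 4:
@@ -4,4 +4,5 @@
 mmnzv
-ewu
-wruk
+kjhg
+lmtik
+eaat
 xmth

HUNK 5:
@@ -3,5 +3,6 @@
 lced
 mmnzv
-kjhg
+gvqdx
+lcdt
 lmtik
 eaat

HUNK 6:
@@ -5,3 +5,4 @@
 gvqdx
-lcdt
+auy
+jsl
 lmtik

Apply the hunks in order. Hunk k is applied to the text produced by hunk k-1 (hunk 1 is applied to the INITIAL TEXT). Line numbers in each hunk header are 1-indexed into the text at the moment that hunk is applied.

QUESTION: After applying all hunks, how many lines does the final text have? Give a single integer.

Answer: 10

Derivation:
Hunk 1: at line 3 remove [ekmc,acwy,aeu] add [gdetv,cap] -> 8 lines: sbmwa uyw anq kyxv gdetv cap wruk xmth
Hunk 2: at line 2 remove [kyxv,gdetv,cap] add [ewu] -> 6 lines: sbmwa uyw anq ewu wruk xmth
Hunk 3: at line 1 remove [anq] add [lced,mmnzv] -> 7 lines: sbmwa uyw lced mmnzv ewu wruk xmth
Hunk 4: at line 4 remove [ewu,wruk] add [kjhg,lmtik,eaat] -> 8 lines: sbmwa uyw lced mmnzv kjhg lmtik eaat xmth
Hunk 5: at line 3 remove [kjhg] add [gvqdx,lcdt] -> 9 lines: sbmwa uyw lced mmnzv gvqdx lcdt lmtik eaat xmth
Hunk 6: at line 5 remove [lcdt] add [auy,jsl] -> 10 lines: sbmwa uyw lced mmnzv gvqdx auy jsl lmtik eaat xmth
Final line count: 10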